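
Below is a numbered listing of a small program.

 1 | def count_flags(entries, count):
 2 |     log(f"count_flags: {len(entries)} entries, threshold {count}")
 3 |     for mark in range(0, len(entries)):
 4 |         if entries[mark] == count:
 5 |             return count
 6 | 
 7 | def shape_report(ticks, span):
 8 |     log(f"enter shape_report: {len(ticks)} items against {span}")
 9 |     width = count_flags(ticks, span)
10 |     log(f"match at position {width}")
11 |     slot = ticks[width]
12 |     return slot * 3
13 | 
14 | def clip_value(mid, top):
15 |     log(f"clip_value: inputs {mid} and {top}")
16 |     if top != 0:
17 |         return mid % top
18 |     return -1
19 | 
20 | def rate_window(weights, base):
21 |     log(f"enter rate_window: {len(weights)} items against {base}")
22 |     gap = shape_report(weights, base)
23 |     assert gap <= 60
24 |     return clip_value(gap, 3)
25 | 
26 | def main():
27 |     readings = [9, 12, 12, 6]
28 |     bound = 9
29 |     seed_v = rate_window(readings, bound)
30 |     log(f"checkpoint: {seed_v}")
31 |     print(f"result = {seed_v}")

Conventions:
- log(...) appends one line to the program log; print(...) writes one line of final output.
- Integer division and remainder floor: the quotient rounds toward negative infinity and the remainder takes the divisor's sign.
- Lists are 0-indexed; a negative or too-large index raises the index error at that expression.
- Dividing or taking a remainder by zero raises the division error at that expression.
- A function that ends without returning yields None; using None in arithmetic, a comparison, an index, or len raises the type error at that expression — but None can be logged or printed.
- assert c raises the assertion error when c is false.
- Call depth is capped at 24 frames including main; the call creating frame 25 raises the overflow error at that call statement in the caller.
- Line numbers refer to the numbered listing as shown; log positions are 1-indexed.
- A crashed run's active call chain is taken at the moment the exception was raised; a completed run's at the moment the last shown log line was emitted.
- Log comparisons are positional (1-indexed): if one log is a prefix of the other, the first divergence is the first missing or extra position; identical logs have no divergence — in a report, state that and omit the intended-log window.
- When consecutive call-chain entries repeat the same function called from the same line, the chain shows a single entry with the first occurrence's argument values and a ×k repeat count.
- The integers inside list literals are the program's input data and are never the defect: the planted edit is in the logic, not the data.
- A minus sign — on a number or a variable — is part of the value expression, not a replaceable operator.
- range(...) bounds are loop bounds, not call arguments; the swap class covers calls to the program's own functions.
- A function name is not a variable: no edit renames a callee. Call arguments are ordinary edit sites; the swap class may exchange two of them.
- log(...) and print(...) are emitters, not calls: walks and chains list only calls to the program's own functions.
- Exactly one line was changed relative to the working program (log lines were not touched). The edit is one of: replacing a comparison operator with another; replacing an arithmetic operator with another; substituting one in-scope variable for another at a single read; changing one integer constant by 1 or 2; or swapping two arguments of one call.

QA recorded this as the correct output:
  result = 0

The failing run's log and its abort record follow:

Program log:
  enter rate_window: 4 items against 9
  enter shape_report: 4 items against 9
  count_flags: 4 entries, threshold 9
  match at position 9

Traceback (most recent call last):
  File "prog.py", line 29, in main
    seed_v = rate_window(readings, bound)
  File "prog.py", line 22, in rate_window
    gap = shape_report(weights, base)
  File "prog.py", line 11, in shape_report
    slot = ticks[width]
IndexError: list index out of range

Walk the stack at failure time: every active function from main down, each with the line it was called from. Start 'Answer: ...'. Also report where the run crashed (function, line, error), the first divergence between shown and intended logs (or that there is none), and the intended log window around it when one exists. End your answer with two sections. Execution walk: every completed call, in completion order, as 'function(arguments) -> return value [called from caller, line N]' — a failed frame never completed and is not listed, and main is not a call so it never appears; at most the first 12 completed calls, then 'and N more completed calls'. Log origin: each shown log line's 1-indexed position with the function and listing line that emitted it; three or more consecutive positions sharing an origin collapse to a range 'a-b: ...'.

Answer: main -> rate_window (called at line 29) -> shape_report (called at line 22).
Key fact: Log line 4 is where behavior first shows: 'match at position 9' appears instead of 'match at position 0'.
Crash: shape_report, line 11, IndexError.
First divergence: position 4; shown 'match at position 9' vs intended 'match at position 0'.
Intended log window:
  2: enter shape_report: 4 items against 9
  3: count_flags: 4 entries, threshold 9
  4: match at position 0
  5: clip_value: inputs 27 and 3
Execution walk:
  count_flags([9, 12, 12, 6], 9) -> 9  [called from shape_report, line 9]
Log line origins:
  1 — rate_window, line 21
  2 — shape_report, line 8
  3 — count_flags, line 2
  4 — shape_report, line 10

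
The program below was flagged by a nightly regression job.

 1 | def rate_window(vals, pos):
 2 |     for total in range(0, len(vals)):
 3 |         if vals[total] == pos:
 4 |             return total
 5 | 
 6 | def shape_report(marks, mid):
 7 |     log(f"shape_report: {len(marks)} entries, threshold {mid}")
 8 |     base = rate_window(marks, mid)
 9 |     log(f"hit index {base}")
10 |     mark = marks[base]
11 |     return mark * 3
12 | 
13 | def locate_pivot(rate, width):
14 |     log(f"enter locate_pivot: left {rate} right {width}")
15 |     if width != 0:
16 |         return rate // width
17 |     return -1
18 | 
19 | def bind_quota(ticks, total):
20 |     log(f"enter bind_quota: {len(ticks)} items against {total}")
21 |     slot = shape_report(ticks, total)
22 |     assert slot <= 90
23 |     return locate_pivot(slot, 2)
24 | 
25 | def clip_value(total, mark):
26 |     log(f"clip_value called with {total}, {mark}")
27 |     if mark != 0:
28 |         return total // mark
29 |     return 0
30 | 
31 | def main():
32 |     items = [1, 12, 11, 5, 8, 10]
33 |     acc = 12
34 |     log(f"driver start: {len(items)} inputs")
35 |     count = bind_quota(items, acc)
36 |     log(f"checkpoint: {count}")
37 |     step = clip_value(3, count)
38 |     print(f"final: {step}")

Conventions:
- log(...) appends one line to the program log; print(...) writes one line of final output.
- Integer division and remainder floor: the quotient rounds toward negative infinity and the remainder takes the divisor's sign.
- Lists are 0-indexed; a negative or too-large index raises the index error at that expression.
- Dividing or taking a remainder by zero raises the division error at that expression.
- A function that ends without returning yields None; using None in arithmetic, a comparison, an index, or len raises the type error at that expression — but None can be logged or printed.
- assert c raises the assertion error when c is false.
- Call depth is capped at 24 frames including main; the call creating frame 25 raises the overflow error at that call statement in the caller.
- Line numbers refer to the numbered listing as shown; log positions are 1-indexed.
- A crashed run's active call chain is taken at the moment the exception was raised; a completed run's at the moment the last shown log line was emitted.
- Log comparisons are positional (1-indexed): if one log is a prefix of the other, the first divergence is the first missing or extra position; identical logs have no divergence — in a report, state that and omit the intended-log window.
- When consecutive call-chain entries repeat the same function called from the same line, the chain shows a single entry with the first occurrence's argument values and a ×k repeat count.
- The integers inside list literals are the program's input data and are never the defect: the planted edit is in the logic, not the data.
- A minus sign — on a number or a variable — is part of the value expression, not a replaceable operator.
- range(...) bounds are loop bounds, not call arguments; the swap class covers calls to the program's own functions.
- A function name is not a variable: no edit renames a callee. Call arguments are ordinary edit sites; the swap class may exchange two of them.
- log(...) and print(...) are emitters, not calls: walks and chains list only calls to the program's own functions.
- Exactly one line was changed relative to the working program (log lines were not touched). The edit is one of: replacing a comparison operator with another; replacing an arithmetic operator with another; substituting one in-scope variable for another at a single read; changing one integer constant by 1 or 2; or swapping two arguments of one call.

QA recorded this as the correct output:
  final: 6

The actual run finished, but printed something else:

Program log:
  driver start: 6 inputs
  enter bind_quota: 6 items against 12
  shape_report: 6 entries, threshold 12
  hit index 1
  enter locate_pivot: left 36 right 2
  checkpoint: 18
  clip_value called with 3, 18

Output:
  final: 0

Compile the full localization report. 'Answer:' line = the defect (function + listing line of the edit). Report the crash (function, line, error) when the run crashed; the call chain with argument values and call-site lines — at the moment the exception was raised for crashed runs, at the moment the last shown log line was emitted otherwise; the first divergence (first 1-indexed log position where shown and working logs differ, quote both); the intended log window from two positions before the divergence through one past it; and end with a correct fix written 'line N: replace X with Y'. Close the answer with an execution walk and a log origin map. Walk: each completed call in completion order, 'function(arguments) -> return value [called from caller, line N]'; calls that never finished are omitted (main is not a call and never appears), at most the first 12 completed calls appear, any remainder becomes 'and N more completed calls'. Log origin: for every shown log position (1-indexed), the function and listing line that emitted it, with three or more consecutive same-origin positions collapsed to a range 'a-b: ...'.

Answer: the defect is in main at line 37.
Key fact: Position 7 is the first bad log line: 'clip_value called with 3, 18' should read 'clip_value called with 18, 3'.
Call chain: main -> clip_value(3, 18) (called at line 37).
First divergence: position 7 — shown 'clip_value called with 3, 18', intended 'clip_value called with 18, 3'.
Intended log window:
  5: enter locate_pivot: left 36 right 2
  6: checkpoint: 18
  7: clip_value called with 18, 3
Execution walk:
  rate_window([1, 12, 11, 5, 8, 10], 12) -> 1  [called from shape_report, line 8]
  shape_report([1, 12, 11, 5, 8, 10], 12) -> 36  [called from bind_quota, line 21]
  locate_pivot(36, 2) -> 18  [called from bind_quota, line 23]
  bind_quota([1, 12, 11, 5, 8, 10], 12) -> 18  [called from main, line 35]
  clip_value(3, 18) -> 0  [called from main, line 37]
Log line origins:
  1: logged in main at line 34
  2: logged in bind_quota at line 20
  3: logged in shape_report at line 7
  4: logged in shape_report at line 9
  5: logged in locate_pivot at line 14
  6: logged in main at line 36
  7: logged in clip_value at line 26
A correct fix: line 37: replace `clip_value(3, count)` with `clip_value(count, 3)`.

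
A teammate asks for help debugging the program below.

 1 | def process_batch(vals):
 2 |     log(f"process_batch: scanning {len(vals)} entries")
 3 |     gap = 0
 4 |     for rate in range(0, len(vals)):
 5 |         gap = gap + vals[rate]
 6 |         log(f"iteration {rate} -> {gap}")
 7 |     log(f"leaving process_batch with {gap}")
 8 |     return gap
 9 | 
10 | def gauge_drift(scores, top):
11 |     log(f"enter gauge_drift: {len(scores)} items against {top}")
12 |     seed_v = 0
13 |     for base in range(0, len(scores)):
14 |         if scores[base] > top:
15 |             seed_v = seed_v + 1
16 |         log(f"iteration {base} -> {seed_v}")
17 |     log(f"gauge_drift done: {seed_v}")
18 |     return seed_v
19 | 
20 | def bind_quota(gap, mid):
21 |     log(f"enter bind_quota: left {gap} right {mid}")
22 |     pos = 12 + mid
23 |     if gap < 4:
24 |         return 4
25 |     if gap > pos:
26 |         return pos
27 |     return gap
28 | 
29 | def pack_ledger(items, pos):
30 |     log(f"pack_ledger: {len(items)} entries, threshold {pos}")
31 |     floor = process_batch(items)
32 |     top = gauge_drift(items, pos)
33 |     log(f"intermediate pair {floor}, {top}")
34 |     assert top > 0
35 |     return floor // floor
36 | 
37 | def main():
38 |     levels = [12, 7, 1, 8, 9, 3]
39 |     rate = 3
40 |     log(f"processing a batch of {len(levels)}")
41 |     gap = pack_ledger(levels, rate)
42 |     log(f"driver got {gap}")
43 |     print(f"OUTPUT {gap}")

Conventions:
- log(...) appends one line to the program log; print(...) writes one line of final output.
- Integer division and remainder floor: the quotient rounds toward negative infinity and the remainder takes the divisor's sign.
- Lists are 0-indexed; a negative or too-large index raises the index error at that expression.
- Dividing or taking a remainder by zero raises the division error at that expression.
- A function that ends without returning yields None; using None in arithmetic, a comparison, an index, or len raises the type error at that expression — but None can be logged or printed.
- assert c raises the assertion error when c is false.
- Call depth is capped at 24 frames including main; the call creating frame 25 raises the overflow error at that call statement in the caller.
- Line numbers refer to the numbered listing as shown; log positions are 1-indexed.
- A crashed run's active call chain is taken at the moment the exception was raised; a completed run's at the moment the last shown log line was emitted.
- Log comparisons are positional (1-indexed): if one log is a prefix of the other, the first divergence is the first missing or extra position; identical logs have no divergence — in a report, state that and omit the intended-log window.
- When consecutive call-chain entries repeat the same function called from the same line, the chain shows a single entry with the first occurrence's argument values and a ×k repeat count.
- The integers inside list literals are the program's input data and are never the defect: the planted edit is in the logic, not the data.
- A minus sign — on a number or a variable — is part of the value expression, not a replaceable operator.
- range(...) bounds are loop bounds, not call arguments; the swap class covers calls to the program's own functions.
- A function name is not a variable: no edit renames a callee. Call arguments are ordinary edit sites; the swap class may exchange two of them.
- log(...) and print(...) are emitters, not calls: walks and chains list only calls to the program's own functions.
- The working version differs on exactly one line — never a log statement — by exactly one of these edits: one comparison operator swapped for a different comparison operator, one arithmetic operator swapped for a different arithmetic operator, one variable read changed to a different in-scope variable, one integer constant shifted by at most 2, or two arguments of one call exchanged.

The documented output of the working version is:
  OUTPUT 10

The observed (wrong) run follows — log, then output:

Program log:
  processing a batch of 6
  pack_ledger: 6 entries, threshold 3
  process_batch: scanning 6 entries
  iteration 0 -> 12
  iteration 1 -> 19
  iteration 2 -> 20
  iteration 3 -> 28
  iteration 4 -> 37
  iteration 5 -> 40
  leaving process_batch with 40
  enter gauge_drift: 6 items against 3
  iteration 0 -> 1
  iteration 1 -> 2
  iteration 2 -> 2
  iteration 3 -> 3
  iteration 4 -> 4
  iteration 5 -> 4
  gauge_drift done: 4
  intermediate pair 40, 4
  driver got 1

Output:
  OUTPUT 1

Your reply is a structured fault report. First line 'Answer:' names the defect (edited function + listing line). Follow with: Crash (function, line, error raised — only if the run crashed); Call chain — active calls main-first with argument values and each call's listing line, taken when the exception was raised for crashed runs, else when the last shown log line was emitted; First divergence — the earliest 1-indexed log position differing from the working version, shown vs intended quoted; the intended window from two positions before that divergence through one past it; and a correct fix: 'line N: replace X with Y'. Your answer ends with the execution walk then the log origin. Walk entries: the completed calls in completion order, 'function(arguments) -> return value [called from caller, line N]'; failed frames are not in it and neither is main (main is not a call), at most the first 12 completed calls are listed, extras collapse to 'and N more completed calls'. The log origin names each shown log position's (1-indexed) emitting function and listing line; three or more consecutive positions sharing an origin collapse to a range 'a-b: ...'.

Answer: the defect is in pack_ledger at line 35.
Key fact: The earliest visible damage is log position 20 — 'driver got 1' rather than the intended 'driver got 10'.
Call chain: main.
First divergence: position 20 — the shown line 'driver got 1' should read 'driver got 10'.
Intended log window:
  18: gauge_drift done: 4
  19: intermediate pair 40, 4
  20: driver got 10
Execution walk:
  process_batch([12, 7, 1, 8, 9, 3]) -> 40  [called from pack_ledger, line 31]
  gauge_drift([12, 7, 1, 8, 9, 3], 3) -> 4  [called from pack_ledger, line 32]
  pack_ledger([12, 7, 1, 8, 9, 3], 3) -> 1  [called from main, line 41]
Log origin:
  1: from main, line 40
  2: from pack_ledger, line 30
  3: from process_batch, line 2
  4-9: from process_batch, line 6
  10: from process_batch, line 7
  11: from gauge_drift, line 11
  12-17: from gauge_drift, line 16
  18: from gauge_drift, line 17
  19: from pack_ledger, line 33
  20: from main, line 42
A correct fix: line 35: replace `floor // floor` with `floor // top`.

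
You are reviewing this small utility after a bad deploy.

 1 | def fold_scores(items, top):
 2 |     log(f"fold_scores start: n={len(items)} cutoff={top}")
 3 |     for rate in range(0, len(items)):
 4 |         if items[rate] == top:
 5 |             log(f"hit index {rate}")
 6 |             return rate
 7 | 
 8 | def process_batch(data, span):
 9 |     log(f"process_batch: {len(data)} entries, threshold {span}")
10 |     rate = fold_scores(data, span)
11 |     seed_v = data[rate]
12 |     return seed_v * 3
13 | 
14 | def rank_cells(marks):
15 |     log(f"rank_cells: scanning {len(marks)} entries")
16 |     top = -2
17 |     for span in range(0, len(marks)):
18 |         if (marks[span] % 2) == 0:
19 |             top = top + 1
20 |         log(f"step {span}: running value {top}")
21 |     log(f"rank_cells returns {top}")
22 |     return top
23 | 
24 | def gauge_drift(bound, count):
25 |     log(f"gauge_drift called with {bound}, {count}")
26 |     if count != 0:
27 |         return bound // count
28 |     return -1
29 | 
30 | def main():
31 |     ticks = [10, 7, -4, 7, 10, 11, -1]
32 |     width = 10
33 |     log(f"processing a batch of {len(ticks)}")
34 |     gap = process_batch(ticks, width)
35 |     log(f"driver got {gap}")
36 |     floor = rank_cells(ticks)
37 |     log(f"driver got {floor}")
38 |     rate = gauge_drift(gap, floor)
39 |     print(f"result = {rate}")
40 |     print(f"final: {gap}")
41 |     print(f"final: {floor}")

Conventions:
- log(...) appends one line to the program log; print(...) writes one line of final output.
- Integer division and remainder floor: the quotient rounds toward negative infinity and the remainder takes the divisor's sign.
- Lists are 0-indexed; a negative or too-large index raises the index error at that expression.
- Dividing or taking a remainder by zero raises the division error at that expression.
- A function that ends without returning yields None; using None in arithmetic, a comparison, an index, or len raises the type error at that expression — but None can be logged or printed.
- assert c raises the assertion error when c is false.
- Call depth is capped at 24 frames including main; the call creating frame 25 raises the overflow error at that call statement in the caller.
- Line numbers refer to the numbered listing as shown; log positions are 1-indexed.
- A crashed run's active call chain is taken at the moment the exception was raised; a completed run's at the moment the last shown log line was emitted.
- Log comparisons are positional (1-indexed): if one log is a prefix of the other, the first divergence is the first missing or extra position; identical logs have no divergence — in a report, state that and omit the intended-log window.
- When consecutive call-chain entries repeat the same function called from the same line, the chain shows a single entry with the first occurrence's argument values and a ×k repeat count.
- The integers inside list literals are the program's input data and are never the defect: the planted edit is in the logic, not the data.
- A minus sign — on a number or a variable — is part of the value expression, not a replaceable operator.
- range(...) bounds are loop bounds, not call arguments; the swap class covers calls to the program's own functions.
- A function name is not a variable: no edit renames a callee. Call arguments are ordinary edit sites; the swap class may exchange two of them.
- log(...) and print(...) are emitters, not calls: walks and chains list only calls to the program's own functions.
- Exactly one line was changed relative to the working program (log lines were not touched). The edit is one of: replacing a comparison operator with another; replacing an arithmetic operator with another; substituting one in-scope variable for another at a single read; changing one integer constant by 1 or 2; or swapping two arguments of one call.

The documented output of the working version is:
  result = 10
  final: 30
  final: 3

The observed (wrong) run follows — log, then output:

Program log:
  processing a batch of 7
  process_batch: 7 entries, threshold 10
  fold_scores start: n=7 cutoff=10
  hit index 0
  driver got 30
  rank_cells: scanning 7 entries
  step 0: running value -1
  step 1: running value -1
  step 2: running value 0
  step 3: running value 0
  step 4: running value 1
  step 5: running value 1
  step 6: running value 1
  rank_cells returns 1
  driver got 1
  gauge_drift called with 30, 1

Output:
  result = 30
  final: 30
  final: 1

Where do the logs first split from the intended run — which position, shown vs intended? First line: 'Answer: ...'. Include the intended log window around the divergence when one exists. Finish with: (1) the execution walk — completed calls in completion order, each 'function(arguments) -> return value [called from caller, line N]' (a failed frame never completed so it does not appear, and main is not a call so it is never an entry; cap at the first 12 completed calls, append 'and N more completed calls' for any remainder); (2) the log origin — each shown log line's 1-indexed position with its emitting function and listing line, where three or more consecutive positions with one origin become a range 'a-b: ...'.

Answer: position 7 — the shown line 'step 0: running value -1' should read 'step 0: running value 1'.
Intended log window:
  5: driver got 30
  6: rank_cells: scanning 7 entries
  7: step 0: running value 1
  8: step 1: running value 1
Execution walk:
  fold_scores([10, 7, -4, 7, 10, 11, -1], 10) -> 0  [called from process_batch, line 10]
  process_batch([10, 7, -4, 7, 10, 11, -1], 10) -> 30  [called from main, line 34]
  rank_cells([10, 7, -4, 7, 10, 11, -1]) -> 1  [called from main, line 36]
  gauge_drift(30, 1) -> 30  [called from main, line 38]
Log origin:
  1: emitted by main (line 33)
  2: emitted by process_batch (line 9)
  3: emitted by fold_scores (line 2)
  4: emitted by fold_scores (line 5)
  5: emitted by main (line 35)
  6: emitted by rank_cells (line 15)
  7-13: emitted by rank_cells (line 20)
  14: emitted by rank_cells (line 21)
  15: emitted by main (line 37)
  16: emitted by gauge_drift (line 25)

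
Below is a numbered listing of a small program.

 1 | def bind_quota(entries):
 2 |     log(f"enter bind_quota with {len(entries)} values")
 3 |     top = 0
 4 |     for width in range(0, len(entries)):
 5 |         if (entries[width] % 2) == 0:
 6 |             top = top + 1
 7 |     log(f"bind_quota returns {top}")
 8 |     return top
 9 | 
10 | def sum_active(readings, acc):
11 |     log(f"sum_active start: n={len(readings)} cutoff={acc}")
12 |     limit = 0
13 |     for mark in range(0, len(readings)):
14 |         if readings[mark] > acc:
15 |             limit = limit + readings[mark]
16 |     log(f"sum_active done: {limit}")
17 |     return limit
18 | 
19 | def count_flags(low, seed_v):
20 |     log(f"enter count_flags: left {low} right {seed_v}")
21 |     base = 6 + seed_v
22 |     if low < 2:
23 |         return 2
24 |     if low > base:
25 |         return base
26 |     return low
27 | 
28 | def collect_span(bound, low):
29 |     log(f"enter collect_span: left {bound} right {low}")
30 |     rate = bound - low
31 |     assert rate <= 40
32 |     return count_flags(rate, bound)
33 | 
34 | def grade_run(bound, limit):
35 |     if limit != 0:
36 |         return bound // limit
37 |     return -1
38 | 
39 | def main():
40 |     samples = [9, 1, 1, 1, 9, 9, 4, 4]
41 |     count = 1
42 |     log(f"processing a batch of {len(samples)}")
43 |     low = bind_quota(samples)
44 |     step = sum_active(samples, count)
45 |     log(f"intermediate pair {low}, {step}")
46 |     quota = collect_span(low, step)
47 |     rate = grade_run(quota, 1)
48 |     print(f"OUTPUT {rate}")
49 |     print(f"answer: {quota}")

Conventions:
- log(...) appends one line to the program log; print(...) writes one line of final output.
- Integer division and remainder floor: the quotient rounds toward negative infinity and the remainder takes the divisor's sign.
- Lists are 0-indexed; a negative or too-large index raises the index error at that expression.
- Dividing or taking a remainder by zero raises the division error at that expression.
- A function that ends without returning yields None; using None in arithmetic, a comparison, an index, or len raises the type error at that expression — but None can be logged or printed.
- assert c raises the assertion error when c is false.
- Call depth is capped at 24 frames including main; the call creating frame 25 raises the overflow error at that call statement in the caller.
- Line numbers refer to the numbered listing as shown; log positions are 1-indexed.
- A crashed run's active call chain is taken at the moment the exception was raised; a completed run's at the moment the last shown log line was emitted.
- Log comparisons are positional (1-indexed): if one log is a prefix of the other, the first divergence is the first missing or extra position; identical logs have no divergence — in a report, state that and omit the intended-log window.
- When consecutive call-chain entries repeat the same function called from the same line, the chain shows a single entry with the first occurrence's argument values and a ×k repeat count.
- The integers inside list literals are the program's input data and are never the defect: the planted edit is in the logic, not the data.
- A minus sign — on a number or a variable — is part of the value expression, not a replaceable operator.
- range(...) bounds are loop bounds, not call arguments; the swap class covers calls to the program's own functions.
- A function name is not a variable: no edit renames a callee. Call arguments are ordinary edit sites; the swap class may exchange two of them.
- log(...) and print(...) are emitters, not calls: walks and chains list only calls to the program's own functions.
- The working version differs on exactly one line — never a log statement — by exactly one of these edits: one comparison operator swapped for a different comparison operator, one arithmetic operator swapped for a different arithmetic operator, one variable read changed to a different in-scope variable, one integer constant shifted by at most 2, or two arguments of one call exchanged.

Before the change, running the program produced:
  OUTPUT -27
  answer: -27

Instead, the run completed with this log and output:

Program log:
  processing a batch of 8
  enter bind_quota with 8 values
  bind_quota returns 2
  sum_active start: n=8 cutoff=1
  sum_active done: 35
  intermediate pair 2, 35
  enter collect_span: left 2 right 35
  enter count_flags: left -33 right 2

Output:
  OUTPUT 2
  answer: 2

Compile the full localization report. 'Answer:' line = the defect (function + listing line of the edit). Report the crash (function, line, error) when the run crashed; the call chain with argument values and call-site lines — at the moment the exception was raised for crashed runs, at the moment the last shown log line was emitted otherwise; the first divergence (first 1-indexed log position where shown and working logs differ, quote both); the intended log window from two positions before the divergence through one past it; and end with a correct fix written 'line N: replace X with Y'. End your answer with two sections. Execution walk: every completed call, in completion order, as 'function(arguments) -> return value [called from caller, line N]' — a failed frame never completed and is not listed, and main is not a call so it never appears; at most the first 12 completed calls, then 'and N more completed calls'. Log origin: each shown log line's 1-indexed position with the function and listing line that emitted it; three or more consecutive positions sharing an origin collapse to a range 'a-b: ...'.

Answer: the defect is in collect_span at line 32.
Core observation: At log position 8 the runs split — shown 'enter count_flags: left -33 right 2', but the working version logs 'enter count_flags: left 2 right -33'.
Call chain: main -> collect_span(2, 35) (called at line 46) -> count_flags(-33, 2) (called at line 32).
First divergence: position 8; shown 'enter count_flags: left -33 right 2' vs intended 'enter count_flags: left 2 right -33'.
Intended log window:
  6: intermediate pair 2, 35
  7: enter collect_span: left 2 right 35
  8: enter count_flags: left 2 right -33
Execution walk:
  bind_quota([9, 1, 1, 1, 9, 9, 4, 4]) -> 2  [called from main, line 43]
  sum_active([9, 1, 1, 1, 9, 9, 4, 4], 1) -> 35  [called from main, line 44]
  count_flags(-33, 2) -> 2  [called from collect_span, line 32]
  collect_span(2, 35) -> 2  [called from main, line 46]
  grade_run(2, 1) -> 2  [called from main, line 47]
Log origin:
  1 — main, line 42
  2 — bind_quota, line 2
  3 — bind_quota, line 7
  4 — sum_active, line 11
  5 — sum_active, line 16
  6 — main, line 45
  7 — collect_span, line 29
  8 — count_flags, line 20
A correct fix: line 32: replace `count_flags(rate, bound)` with `count_flags(bound, rate)`.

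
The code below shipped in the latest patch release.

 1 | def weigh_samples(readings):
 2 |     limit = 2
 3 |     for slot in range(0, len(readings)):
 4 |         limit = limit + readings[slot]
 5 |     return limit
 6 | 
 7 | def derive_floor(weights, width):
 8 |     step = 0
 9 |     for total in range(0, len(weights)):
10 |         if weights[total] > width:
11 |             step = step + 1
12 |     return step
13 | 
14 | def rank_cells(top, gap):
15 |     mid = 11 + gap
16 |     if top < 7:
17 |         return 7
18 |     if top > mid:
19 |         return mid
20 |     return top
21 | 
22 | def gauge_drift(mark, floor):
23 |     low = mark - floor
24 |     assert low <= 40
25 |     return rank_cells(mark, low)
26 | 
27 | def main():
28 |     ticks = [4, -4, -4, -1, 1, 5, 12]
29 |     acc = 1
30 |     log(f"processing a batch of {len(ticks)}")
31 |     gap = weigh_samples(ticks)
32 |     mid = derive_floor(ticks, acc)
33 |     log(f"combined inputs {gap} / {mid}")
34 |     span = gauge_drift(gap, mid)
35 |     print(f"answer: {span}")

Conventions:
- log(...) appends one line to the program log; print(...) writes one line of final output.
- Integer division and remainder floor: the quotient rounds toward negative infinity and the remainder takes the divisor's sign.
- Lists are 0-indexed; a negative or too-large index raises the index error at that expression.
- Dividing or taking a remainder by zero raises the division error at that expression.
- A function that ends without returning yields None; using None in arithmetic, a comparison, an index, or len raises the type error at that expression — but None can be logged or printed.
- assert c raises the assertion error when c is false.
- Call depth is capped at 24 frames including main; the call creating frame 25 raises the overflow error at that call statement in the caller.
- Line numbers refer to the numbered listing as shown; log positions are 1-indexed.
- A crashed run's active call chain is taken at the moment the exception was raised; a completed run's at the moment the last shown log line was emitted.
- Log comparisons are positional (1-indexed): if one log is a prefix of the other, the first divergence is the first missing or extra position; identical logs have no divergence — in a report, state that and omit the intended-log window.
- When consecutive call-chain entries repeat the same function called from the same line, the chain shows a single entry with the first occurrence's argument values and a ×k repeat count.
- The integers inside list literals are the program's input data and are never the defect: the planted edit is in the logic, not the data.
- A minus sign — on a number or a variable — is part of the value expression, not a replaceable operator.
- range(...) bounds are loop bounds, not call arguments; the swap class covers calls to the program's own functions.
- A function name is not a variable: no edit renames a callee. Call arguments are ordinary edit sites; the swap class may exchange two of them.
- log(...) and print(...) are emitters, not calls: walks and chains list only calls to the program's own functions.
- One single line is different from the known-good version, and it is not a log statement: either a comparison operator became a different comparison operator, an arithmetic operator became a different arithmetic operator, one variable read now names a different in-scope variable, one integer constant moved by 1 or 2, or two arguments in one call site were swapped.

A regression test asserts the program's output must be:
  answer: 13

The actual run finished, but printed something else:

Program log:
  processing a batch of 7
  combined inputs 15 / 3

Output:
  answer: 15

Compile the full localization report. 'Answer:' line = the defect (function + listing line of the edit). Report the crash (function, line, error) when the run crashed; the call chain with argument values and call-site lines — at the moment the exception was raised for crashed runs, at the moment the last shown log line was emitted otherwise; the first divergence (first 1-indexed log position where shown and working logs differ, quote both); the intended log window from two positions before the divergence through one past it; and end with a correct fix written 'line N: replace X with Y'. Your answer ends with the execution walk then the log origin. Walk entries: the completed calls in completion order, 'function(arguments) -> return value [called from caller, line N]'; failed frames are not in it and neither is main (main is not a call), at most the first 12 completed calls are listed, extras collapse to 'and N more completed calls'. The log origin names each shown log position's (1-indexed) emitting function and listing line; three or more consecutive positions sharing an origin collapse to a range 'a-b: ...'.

Answer: the defect is in weigh_samples at line 2.
Core observation: The log first diverges at position 2: the faulty run prints 'combined inputs 15 / 3' where the working version prints 'combined inputs 13 / 3'.
Call chain: main.
First divergence: at position 2 the run shows 'combined inputs 15 / 3' where the working version logs 'combined inputs 13 / 3'.
Intended log window:
  1: processing a batch of 7
  2: combined inputs 13 / 3
Execution walk:
  weigh_samples([4, -4, -4, -1, 1, 5, 12]) -> 15  [called from main, line 31]
  derive_floor([4, -4, -4, -1, 1, 5, 12], 1) -> 3  [called from main, line 32]
  rank_cells(15, 12) -> 15  [called from gauge_drift, line 25]
  gauge_drift(15, 3) -> 15  [called from main, line 34]
Origin of each log line:
  1 — main, line 30
  2 — main, line 33
A correct fix: line 2: replace `2` with `0`.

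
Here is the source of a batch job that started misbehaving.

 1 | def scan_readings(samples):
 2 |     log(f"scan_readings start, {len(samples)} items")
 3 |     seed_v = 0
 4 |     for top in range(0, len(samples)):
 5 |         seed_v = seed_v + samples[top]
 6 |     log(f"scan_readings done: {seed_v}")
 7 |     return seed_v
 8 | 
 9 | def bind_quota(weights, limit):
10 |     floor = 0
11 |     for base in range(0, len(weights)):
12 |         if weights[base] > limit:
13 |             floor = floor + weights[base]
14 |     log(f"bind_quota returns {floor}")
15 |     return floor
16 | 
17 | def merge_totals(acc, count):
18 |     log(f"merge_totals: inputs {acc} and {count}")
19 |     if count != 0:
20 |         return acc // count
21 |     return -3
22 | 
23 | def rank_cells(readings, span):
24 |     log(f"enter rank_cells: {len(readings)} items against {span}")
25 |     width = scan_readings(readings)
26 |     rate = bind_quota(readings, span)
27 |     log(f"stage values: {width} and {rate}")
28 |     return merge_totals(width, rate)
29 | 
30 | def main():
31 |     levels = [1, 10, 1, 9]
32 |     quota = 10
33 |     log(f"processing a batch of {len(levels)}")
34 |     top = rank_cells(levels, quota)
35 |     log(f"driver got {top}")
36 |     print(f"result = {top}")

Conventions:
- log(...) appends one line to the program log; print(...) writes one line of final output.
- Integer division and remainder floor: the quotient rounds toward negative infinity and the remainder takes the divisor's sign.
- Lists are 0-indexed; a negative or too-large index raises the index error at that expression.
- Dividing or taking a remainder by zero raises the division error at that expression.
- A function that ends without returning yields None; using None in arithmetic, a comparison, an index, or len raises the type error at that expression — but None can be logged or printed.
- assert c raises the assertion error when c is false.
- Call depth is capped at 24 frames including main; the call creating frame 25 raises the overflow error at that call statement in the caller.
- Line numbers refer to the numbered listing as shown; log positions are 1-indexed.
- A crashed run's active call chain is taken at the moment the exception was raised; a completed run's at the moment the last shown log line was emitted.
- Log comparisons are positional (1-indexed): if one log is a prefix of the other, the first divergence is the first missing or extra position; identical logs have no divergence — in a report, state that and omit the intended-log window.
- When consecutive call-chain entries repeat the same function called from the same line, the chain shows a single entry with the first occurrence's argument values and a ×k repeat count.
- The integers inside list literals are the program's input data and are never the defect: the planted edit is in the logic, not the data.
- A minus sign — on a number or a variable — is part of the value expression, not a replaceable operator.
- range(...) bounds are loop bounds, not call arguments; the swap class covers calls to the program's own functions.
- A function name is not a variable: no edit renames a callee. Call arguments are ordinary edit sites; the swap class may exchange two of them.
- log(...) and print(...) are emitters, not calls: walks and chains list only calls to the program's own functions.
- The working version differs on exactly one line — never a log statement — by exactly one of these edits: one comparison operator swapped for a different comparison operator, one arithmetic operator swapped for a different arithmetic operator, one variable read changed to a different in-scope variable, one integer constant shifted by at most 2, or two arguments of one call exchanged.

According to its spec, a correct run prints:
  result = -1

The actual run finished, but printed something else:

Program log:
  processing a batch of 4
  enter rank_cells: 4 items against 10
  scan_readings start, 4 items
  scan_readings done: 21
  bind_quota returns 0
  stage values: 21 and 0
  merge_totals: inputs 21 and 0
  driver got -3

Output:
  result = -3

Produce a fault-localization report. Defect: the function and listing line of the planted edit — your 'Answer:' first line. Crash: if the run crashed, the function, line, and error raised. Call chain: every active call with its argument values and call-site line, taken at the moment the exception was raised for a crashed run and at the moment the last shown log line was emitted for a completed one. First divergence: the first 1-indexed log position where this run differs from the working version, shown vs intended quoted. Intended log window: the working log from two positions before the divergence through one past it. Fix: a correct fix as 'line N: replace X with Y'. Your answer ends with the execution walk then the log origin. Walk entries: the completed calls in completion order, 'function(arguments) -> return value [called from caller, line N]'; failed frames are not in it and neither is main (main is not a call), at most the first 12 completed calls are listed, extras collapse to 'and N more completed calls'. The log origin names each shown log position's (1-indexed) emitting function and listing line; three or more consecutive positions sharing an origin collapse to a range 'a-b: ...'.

Answer: the defect is in merge_totals at line 21.
Key observation: Everything matches until log position 8, which reads 'driver got -3' in place of 'driver got -1'.
Call chain: main.
First divergence: at position 8 the run shows 'driver got -3' where the working version logs 'driver got -1'.
Intended log window:
  6: stage values: 21 and 0
  7: merge_totals: inputs 21 and 0
  8: driver got -1
Execution walk:
  scan_readings([1, 10, 1, 9]) -> 21  [called from rank_cells, line 25]
  bind_quota([1, 10, 1, 9], 10) -> 0  [called from rank_cells, line 26]
  merge_totals(21, 0) -> -3  [called from rank_cells, line 28]
  rank_cells([1, 10, 1, 9], 10) -> -3  [called from main, line 34]
Log origins:
  1 — main, line 33
  2 — rank_cells, line 24
  3 — scan_readings, line 2
  4 — scan_readings, line 6
  5 — bind_quota, line 14
  6 — rank_cells, line 27
  7 — merge_totals, line 18
  8 — main, line 35
A correct fix: line 21: replace `-3` with `-1`.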